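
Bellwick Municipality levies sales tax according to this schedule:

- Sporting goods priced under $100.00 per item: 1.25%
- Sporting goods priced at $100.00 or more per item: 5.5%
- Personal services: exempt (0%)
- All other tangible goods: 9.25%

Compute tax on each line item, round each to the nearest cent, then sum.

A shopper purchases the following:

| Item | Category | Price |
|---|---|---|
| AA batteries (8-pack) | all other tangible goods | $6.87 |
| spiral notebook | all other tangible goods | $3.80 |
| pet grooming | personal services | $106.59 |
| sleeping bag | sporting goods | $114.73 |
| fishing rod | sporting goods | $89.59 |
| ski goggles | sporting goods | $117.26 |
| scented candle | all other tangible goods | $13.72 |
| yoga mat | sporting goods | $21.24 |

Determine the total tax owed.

AA batteries (8-pack) $6.87: all other tangible goods → 9.25% → $0.64
Spiral notebook $3.80: all other tangible goods → 9.25% → $0.35
Pet grooming $106.59: personal services → 0% → $0.00
Sleeping bag $114.73: sporting goods, $100.00 or more → 5.5% → $6.31
Fishing rod $89.59: sporting goods, under $100.00 → 1.25% → $1.12
Ski goggles $117.26: sporting goods, $100.00 or more → 5.5% → $6.45
Scented candle $13.72: all other tangible goods → 9.25% → $1.27
Yoga mat $21.24: sporting goods, under $100.00 → 1.25% → $0.27
Total tax = $0.64 + $0.35 + $6.31 + $1.12 + $6.45 + $1.27 + $0.27 = $16.41

$16.41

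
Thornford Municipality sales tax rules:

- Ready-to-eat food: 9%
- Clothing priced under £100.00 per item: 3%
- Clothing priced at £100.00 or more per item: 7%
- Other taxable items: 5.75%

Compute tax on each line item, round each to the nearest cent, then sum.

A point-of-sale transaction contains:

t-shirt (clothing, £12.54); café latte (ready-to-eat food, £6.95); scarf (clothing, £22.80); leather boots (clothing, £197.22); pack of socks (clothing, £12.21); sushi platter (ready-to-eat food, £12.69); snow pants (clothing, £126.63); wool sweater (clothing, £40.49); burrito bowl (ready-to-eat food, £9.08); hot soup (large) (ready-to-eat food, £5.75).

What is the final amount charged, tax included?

T-shirt £12.54: clothing, under £100.00 → 3% → £0.38
Café latte £6.95: ready-to-eat food → 9% → £0.63
Scarf £22.80: clothing, under £100.00 → 3% → £0.68
Leather boots £197.22: clothing, £100.00 or more → 7% → £13.81
Pack of socks £12.21: clothing, under £100.00 → 3% → £0.37
Sushi platter £12.69: ready-to-eat food → 9% → £1.14
Snow pants £126.63: clothing, £100.00 or more → 7% → £8.86
Wool sweater £40.49: clothing, under £100.00 → 3% → £1.21
Burrito bowl £9.08: ready-to-eat food → 9% → £0.82
Hot soup (large) £5.75: ready-to-eat food → 9% → £0.52
Subtotal = £446.36; tax = £28.42; total due = £474.78

£474.78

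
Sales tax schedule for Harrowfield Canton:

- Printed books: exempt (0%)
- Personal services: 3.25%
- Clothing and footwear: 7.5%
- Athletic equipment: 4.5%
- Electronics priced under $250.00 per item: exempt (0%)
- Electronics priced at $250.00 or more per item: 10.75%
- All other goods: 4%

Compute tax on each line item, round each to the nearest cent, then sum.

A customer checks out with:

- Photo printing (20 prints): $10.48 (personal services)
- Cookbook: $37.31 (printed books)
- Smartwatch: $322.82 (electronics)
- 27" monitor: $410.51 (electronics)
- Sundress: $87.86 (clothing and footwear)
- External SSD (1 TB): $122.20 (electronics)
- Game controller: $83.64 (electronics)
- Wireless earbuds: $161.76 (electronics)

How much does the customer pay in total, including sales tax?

$1322.34

Photo printing (20 prints) $10.48: personal services → 3.25% → $0.34
Cookbook $37.31: printed books → 0% → $0.00
Smartwatch $322.82: electronics, $250.00 or more → 10.75% → $34.70
27" monitor $410.51: electronics, $250.00 or more → 10.75% → $44.13
Sundress $87.86: clothing and footwear → 7.5% → $6.59
External SSD (1 TB) $122.20: electronics, under $250.00 → 0% → $0.00
Game controller $83.64: electronics, under $250.00 → 0% → $0.00
Wireless earbuds $161.76: electronics, under $250.00 → 0% → $0.00
Subtotal = $1236.58; tax = $85.76; total due = $1322.34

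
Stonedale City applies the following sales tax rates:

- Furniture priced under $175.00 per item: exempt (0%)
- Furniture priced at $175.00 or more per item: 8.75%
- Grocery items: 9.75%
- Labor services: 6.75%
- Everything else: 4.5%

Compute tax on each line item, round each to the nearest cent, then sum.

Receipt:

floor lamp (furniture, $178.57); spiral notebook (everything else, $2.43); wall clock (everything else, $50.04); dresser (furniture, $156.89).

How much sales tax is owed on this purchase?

Floor lamp $178.57: furniture, $175.00 or more → 8.75% → $15.62
Spiral notebook $2.43: everything else → 4.5% → $0.11
Wall clock $50.04: everything else → 4.5% → $2.25
Dresser $156.89: furniture, under $175.00 → 0% → $0.00
Total tax = $15.62 + $0.11 + $2.25 = $17.98

$17.98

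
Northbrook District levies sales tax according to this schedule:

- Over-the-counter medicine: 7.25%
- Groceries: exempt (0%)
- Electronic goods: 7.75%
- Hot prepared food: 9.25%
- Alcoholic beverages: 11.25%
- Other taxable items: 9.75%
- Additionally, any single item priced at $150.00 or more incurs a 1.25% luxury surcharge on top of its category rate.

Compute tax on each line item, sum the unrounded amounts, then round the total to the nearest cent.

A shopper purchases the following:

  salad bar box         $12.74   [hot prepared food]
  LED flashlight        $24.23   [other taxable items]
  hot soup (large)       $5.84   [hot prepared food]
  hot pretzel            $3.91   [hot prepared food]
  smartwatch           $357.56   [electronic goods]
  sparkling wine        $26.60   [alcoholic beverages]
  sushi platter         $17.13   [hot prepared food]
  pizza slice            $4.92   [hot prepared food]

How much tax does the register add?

Salad bar box $12.74: hot prepared food → 9.25% → $1.17845
LED flashlight $24.23: other taxable items → 9.75% → $2.362425
Hot soup (large) $5.84: hot prepared food → 9.25% → $0.5402
Hot pretzel $3.91: hot prepared food → 9.25% → $0.361675
Smartwatch $357.56: electronic goods → 7.75% + 1.25% surcharge = 9% → $32.1804
Sparkling wine $26.60: alcoholic beverages → 11.25% → $2.9925
Sushi platter $17.13: hot prepared food → 9.25% → $1.584525
Pizza slice $4.92: hot prepared food → 9.25% → $0.4551
Unrounded tax sum = $41.655275 → $41.66

$41.66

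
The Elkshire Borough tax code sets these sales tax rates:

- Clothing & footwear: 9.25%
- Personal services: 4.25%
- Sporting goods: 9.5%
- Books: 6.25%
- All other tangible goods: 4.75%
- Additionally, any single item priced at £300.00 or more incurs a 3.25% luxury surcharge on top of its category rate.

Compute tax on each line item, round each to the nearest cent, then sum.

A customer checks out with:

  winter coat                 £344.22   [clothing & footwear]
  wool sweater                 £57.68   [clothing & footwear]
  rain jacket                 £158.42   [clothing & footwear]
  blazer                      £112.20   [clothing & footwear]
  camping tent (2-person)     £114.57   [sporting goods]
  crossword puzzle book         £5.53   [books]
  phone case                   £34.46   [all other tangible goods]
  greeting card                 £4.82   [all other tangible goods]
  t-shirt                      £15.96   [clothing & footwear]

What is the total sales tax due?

£87.98

Winter coat £344.22: clothing & footwear → 9.25% + 3.25% surcharge = 12.5% → £43.03
Wool sweater £57.68: clothing & footwear → 9.25% → £5.34
Rain jacket £158.42: clothing & footwear → 9.25% → £14.65
Blazer £112.20: clothing & footwear → 9.25% → £10.38
Camping tent (2-person) £114.57: sporting goods → 9.5% → £10.88
Crossword puzzle book £5.53: books → 6.25% → £0.35
Phone case £34.46: all other tangible goods → 4.75% → £1.64
Greeting card £4.82: all other tangible goods → 4.75% → £0.23
T-shirt £15.96: clothing & footwear → 9.25% → £1.48
Total tax = £43.03 + £5.34 + £14.65 + £10.38 + £10.88 + £0.35 + £1.64 + £0.23 + £1.48 = £87.98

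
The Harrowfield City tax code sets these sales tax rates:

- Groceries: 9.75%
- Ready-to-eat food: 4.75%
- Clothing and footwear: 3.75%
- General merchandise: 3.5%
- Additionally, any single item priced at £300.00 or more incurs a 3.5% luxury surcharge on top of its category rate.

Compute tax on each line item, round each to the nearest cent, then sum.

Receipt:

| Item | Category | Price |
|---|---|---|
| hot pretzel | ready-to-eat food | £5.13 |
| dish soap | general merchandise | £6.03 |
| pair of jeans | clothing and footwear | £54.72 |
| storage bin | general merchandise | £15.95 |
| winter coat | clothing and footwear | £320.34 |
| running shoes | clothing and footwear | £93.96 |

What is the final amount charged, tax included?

Hot pretzel £5.13: ready-to-eat food → 4.75% → £0.24
Dish soap £6.03: general merchandise → 3.5% → £0.21
Pair of jeans £54.72: clothing and footwear → 3.75% → £2.05
Storage bin £15.95: general merchandise → 3.5% → £0.56
Winter coat £320.34: clothing and footwear → 3.75% + 3.5% surcharge = 7.25% → £23.22
Running shoes £93.96: clothing and footwear → 3.75% → £3.52
Subtotal = £496.13; tax = £29.80; total due = £525.93

£525.93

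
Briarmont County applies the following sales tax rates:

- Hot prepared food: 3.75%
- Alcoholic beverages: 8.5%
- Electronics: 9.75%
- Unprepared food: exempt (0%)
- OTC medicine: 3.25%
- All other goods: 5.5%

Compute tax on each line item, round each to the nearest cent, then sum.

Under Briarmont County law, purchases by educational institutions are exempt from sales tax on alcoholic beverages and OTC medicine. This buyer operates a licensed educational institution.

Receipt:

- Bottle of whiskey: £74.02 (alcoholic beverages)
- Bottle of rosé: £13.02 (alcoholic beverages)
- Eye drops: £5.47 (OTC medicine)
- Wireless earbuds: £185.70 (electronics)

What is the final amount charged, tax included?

£296.32

Bottle of whiskey £74.02: alcoholic beverages, buyer-exempt → 0% → £0.00
Bottle of rosé £13.02: alcoholic beverages, buyer-exempt → 0% → £0.00
Eye drops £5.47: OTC medicine, buyer-exempt → 0% → £0.00
Wireless earbuds £185.70: electronics → 9.75% → £18.11
Subtotal = £278.21; tax = £18.11; total due = £296.32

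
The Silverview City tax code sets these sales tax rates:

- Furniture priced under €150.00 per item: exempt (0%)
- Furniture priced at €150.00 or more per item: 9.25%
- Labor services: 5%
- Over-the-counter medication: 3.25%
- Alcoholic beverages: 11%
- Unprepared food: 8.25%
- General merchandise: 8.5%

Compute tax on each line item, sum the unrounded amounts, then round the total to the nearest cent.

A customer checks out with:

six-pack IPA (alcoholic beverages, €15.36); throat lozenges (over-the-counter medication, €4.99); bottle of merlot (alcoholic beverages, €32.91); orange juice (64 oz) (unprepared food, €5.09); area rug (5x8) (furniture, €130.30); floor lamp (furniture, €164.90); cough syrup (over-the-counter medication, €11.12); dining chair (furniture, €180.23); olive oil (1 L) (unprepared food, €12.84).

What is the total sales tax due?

Six-pack IPA €15.36: alcoholic beverages → 11% → €1.6896
Throat lozenges €4.99: over-the-counter medication → 3.25% → €0.162175
Bottle of merlot €32.91: alcoholic beverages → 11% → €3.6201
Orange juice (64 oz) €5.09: unprepared food → 8.25% → €0.419925
Area rug (5x8) €130.30: furniture, under €150.00 → 0% → €0.00
Floor lamp €164.90: furniture, €150.00 or more → 9.25% → €15.25325
Cough syrup €11.12: over-the-counter medication → 3.25% → €0.3614
Dining chair €180.23: furniture, €150.00 or more → 9.25% → €16.671275
Olive oil (1 L) €12.84: unprepared food → 8.25% → €1.0593
Unrounded tax sum = €39.237025 → €39.24

€39.24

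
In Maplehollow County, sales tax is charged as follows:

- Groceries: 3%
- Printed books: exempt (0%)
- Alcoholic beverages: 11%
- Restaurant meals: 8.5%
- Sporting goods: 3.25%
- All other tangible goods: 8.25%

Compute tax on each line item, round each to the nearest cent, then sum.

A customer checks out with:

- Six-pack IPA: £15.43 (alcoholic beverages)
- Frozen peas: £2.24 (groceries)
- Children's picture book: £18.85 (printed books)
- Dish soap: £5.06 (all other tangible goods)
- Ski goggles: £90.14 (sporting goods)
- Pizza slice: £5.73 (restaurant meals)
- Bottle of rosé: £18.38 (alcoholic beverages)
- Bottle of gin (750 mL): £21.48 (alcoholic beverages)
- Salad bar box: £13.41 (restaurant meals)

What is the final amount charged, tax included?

Six-pack IPA £15.43: alcoholic beverages → 11% → £1.70
Frozen peas £2.24: groceries → 3% → £0.07
Children's picture book £18.85: printed books → 0% → £0.00
Dish soap £5.06: all other tangible goods → 8.25% → £0.42
Ski goggles £90.14: sporting goods → 3.25% → £2.93
Pizza slice £5.73: restaurant meals → 8.5% → £0.49
Bottle of rosé £18.38: alcoholic beverages → 11% → £2.02
Bottle of gin (750 mL) £21.48: alcoholic beverages → 11% → £2.36
Salad bar box £13.41: restaurant meals → 8.5% → £1.14
Subtotal = £190.72; tax = £11.13; total due = £201.85

£201.85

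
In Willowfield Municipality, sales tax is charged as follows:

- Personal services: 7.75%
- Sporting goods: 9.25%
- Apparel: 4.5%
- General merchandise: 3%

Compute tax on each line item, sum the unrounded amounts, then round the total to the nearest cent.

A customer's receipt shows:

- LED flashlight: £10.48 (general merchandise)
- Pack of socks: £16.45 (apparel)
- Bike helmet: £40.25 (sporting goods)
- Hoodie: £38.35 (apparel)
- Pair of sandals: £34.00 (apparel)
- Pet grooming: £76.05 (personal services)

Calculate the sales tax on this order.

£13.93

LED flashlight £10.48: general merchandise → 3% → £0.3144
Pack of socks £16.45: apparel → 4.5% → £0.74025
Bike helmet £40.25: sporting goods → 9.25% → £3.723125
Hoodie £38.35: apparel → 4.5% → £1.72575
Pair of sandals £34.00: apparel → 4.5% → £1.53
Pet grooming £76.05: personal services → 7.75% → £5.893875
Unrounded tax sum = £13.9274 → £13.93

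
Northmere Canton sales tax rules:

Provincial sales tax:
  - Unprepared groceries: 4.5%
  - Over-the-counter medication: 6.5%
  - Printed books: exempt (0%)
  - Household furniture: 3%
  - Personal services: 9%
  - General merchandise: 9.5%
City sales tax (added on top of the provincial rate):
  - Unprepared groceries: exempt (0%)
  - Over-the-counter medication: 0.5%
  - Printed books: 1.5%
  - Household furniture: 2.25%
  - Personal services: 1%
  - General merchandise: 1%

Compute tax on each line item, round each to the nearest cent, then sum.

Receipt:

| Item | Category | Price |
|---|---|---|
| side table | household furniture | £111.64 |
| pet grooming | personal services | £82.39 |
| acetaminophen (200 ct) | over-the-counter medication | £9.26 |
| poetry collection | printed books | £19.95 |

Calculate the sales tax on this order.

Side table £111.64: household furniture → 3% + 2.25% city = 5.25% → £5.86
Pet grooming £82.39: personal services → 9% + 1% city = 10% → £8.24
Acetaminophen (200 ct) £9.26: over-the-counter medication → 6.5% + 0.5% city = 7% → £0.65
Poetry collection £19.95: printed books → 0% + 1.5% city = 1.5% → £0.30
Total tax = £5.86 + £8.24 + £0.65 + £0.30 = £15.05

£15.05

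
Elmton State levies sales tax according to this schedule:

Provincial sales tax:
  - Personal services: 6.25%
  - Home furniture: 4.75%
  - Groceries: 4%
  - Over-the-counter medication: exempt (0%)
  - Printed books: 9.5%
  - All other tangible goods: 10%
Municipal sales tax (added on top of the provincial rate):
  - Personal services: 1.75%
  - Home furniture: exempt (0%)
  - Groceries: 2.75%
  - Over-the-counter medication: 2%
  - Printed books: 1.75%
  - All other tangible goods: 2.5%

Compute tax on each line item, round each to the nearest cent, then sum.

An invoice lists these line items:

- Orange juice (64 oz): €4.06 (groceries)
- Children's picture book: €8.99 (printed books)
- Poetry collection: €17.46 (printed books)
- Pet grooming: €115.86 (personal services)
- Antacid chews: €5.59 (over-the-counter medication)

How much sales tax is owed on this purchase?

€12.62

Orange juice (64 oz) €4.06: groceries → 4% + 2.75% municipal = 6.75% → €0.27
Children's picture book €8.99: printed books → 9.5% + 1.75% municipal = 11.25% → €1.01
Poetry collection €17.46: printed books → 9.5% + 1.75% municipal = 11.25% → €1.96
Pet grooming €115.86: personal services → 6.25% + 1.75% municipal = 8% → €9.27
Antacid chews €5.59: over-the-counter medication → 0% + 2% municipal = 2% → €0.11
Total tax = €0.27 + €1.01 + €1.96 + €9.27 + €0.11 = €12.62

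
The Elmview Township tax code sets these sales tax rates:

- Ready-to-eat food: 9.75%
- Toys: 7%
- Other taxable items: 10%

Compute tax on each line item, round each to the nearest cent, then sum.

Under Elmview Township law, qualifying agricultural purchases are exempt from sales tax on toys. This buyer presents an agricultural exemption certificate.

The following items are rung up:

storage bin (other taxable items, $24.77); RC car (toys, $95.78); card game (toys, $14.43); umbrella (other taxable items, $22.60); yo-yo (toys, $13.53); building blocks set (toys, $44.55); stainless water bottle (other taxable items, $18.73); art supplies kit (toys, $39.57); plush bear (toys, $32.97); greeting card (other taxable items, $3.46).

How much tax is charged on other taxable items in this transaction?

Storage bin $24.77: other taxable items → 10% → $2.48
Umbrella $22.60: other taxable items → 10% → $2.26
Stainless water bottle $18.73: other taxable items → 10% → $1.87
Greeting card $3.46: other taxable items → 10% → $0.35
Tax on other taxable items = $2.48 + $2.26 + $1.87 + $0.35 = $6.96

$6.96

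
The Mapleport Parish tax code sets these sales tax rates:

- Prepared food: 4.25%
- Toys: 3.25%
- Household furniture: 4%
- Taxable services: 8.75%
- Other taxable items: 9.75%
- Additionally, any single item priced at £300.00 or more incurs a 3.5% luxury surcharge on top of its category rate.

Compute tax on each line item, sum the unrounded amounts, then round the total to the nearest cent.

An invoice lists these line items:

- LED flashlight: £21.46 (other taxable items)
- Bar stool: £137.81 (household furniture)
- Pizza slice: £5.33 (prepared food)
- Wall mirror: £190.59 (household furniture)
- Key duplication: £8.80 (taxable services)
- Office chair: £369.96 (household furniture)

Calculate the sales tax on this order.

LED flashlight £21.46: other taxable items → 9.75% → £2.09235
Bar stool £137.81: household furniture → 4% → £5.5124
Pizza slice £5.33: prepared food → 4.25% → £0.226525
Wall mirror £190.59: household furniture → 4% → £7.6236
Key duplication £8.80: taxable services → 8.75% → £0.77
Office chair £369.96: household furniture → 4% + 3.5% surcharge = 7.5% → £27.747
Unrounded tax sum = £43.971875 → £43.97

£43.97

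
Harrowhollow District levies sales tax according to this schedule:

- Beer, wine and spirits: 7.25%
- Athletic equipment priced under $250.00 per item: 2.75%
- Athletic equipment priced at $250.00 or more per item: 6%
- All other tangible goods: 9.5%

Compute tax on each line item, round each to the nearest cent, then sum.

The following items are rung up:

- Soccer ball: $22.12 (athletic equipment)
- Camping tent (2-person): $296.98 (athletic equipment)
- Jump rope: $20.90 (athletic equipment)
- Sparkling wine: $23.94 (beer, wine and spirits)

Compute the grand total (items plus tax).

Soccer ball $22.12: athletic equipment, under $250.00 → 2.75% → $0.61
Camping tent (2-person) $296.98: athletic equipment, $250.00 or more → 6% → $17.82
Jump rope $20.90: athletic equipment, under $250.00 → 2.75% → $0.57
Sparkling wine $23.94: beer, wine and spirits → 7.25% → $1.74
Subtotal = $363.94; tax = $20.74; total due = $384.68

$384.68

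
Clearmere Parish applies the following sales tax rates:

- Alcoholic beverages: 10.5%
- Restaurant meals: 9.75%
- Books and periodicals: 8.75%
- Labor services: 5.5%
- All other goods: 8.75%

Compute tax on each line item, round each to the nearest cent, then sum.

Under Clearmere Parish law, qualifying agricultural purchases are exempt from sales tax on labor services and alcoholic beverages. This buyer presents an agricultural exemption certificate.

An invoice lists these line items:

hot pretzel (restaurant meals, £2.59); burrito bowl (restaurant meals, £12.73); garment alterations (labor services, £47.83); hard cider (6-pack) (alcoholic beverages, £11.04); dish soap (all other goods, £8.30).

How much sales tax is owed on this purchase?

Hot pretzel £2.59: restaurant meals → 9.75% → £0.25
Burrito bowl £12.73: restaurant meals → 9.75% → £1.24
Garment alterations £47.83: labor services, buyer-exempt → 0% → £0.00
Hard cider (6-pack) £11.04: alcoholic beverages, buyer-exempt → 0% → £0.00
Dish soap £8.30: all other goods → 8.75% → £0.73
Total tax = £0.25 + £1.24 + £0.73 = £2.22

£2.22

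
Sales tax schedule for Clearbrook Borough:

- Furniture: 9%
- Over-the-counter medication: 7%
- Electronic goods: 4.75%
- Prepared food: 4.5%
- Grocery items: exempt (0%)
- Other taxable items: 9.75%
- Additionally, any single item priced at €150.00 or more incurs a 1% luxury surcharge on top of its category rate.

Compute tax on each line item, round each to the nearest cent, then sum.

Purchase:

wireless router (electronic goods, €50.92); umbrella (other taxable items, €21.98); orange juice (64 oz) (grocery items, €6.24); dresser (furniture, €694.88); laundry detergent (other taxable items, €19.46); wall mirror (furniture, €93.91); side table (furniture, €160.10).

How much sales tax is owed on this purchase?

€100.41

Wireless router €50.92: electronic goods → 4.75% → €2.42
Umbrella €21.98: other taxable items → 9.75% → €2.14
Orange juice (64 oz) €6.24: grocery items → 0% → €0.00
Dresser €694.88: furniture → 9% + 1% surcharge = 10% → €69.49
Laundry detergent €19.46: other taxable items → 9.75% → €1.90
Wall mirror €93.91: furniture → 9% → €8.45
Side table €160.10: furniture → 9% + 1% surcharge = 10% → €16.01
Total tax = €2.42 + €2.14 + €69.49 + €1.90 + €8.45 + €16.01 = €100.41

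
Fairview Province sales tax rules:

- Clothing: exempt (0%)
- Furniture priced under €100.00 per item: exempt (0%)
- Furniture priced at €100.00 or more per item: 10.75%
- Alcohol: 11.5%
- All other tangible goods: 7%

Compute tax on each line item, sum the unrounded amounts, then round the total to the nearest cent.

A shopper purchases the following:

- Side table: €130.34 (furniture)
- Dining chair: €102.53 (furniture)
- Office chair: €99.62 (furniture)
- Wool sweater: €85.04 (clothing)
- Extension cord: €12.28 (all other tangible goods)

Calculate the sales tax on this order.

Side table €130.34: furniture, €100.00 or more → 10.75% → €14.01155
Dining chair €102.53: furniture, €100.00 or more → 10.75% → €11.021975
Office chair €99.62: furniture, under €100.00 → 0% → €0.00
Wool sweater €85.04: clothing → 0% → €0.00
Extension cord €12.28: all other tangible goods → 7% → €0.8596
Unrounded tax sum = €25.893125 → €25.89

€25.89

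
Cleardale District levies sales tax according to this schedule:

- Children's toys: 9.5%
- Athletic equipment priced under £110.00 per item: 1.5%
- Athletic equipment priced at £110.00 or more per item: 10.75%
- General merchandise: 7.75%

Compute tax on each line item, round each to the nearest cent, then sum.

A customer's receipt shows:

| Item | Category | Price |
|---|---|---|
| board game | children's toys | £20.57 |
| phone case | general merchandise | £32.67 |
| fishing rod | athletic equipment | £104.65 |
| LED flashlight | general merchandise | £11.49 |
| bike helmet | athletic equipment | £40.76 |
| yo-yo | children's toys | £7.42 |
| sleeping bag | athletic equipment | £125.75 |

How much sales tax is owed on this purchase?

Board game £20.57: children's toys → 9.5% → £1.95
Phone case £32.67: general merchandise → 7.75% → £2.53
Fishing rod £104.65: athletic equipment, under £110.00 → 1.5% → £1.57
LED flashlight £11.49: general merchandise → 7.75% → £0.89
Bike helmet £40.76: athletic equipment, under £110.00 → 1.5% → £0.61
Yo-yo £7.42: children's toys → 9.5% → £0.70
Sleeping bag £125.75: athletic equipment, £110.00 or more → 10.75% → £13.52
Total tax = £1.95 + £2.53 + £1.57 + £0.89 + £0.61 + £0.70 + £13.52 = £21.77

£21.77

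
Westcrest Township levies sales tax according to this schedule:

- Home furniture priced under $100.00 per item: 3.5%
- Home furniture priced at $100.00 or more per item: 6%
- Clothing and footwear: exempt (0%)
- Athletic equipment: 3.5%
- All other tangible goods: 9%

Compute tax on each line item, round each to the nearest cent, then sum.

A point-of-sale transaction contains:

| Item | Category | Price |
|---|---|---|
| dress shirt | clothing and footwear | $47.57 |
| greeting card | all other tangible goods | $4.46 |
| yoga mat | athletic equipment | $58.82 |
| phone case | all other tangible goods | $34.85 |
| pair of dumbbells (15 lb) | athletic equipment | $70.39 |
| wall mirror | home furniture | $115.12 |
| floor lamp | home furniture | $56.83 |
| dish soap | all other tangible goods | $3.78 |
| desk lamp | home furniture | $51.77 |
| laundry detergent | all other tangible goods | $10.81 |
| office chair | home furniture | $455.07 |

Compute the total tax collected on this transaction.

Dress shirt $47.57: clothing and footwear → 0% → $0.00
Greeting card $4.46: all other tangible goods → 9% → $0.40
Yoga mat $58.82: athletic equipment → 3.5% → $2.06
Phone case $34.85: all other tangible goods → 9% → $3.14
Pair of dumbbells (15 lb) $70.39: athletic equipment → 3.5% → $2.46
Wall mirror $115.12: home furniture, $100.00 or more → 6% → $6.91
Floor lamp $56.83: home furniture, under $100.00 → 3.5% → $1.99
Dish soap $3.78: all other tangible goods → 9% → $0.34
Desk lamp $51.77: home furniture, under $100.00 → 3.5% → $1.81
Laundry detergent $10.81: all other tangible goods → 9% → $0.97
Office chair $455.07: home furniture, $100.00 or more → 6% → $27.30
Total tax = $0.40 + $2.06 + $3.14 + $2.46 + $6.91 + $1.99 + $0.34 + $1.81 + $0.97 + $27.30 = $47.38

$47.38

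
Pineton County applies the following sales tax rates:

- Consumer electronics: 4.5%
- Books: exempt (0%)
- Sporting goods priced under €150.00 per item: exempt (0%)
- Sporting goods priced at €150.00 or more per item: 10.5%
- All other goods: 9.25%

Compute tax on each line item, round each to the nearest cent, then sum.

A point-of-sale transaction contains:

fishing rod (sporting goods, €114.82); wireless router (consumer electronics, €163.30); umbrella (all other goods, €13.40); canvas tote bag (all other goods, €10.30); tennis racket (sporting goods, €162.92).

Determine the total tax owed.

€26.65

Fishing rod €114.82: sporting goods, under €150.00 → 0% → €0.00
Wireless router €163.30: consumer electronics → 4.5% → €7.35
Umbrella €13.40: all other goods → 9.25% → €1.24
Canvas tote bag €10.30: all other goods → 9.25% → €0.95
Tennis racket €162.92: sporting goods, €150.00 or more → 10.5% → €17.11
Total tax = €7.35 + €1.24 + €0.95 + €17.11 = €26.65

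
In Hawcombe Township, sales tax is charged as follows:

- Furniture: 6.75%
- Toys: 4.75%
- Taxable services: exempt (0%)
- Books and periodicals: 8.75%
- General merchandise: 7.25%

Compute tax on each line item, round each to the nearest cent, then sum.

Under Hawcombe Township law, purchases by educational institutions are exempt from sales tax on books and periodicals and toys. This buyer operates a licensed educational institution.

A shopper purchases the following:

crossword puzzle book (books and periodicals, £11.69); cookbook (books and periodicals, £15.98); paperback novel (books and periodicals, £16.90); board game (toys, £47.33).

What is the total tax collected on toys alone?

Board game £47.33: toys, buyer-exempt → 0% → £0.00
Tax on toys = £0.00

£0.00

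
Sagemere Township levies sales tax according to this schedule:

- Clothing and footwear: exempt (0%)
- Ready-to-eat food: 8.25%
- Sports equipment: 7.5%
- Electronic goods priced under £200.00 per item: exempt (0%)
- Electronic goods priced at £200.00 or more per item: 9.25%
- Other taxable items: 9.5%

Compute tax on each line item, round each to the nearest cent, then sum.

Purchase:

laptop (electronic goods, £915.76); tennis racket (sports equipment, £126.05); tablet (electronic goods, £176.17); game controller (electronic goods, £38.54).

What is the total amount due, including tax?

Laptop £915.76: electronic goods, £200.00 or more → 9.25% → £84.71
Tennis racket £126.05: sports equipment → 7.5% → £9.45
Tablet £176.17: electronic goods, under £200.00 → 0% → £0.00
Game controller £38.54: electronic goods, under £200.00 → 0% → £0.00
Subtotal = £1256.52; tax = £94.16; total due = £1350.68

£1350.68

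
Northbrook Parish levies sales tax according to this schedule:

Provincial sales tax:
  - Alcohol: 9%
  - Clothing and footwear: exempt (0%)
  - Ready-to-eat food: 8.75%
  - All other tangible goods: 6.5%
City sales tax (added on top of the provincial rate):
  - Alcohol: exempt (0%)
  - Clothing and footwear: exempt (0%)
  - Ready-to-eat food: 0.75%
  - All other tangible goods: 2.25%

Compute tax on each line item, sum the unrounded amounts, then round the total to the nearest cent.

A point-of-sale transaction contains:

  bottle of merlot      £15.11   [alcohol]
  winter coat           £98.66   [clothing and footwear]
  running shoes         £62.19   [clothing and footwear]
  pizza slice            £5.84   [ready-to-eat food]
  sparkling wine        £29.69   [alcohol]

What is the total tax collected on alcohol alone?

£4.03

Bottle of merlot £15.11: alcohol → 9% + 0% city = 9% → £1.3599
Sparkling wine £29.69: alcohol → 9% + 0% city = 9% → £2.6721
Tax on alcohol: unrounded sum = £4.032 → £4.03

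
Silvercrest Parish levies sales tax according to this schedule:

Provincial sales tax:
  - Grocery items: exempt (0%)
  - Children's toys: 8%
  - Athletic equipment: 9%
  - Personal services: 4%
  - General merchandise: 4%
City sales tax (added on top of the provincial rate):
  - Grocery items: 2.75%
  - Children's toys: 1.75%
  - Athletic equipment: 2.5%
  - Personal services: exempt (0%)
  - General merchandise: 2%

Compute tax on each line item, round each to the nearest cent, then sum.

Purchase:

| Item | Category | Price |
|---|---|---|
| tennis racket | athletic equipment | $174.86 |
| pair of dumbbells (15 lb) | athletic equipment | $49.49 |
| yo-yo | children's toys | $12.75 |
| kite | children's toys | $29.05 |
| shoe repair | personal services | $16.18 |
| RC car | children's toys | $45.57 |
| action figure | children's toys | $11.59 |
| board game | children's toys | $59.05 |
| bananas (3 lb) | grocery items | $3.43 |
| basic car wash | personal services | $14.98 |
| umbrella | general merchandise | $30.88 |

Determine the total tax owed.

$44.39

Tennis racket $174.86: athletic equipment → 9% + 2.5% city = 11.5% → $20.11
Pair of dumbbells (15 lb) $49.49: athletic equipment → 9% + 2.5% city = 11.5% → $5.69
Yo-yo $12.75: children's toys → 8% + 1.75% city = 9.75% → $1.24
Kite $29.05: children's toys → 8% + 1.75% city = 9.75% → $2.83
Shoe repair $16.18: personal services → 4% + 0% city = 4% → $0.65
RC car $45.57: children's toys → 8% + 1.75% city = 9.75% → $4.44
Action figure $11.59: children's toys → 8% + 1.75% city = 9.75% → $1.13
Board game $59.05: children's toys → 8% + 1.75% city = 9.75% → $5.76
Bananas (3 lb) $3.43: grocery items → 0% + 2.75% city = 2.75% → $0.09
Basic car wash $14.98: personal services → 4% + 0% city = 4% → $0.60
Umbrella $30.88: general merchandise → 4% + 2% city = 6% → $1.85
Total tax = $20.11 + $5.69 + $1.24 + $2.83 + $0.65 + $4.44 + $1.13 + $5.76 + $0.09 + $0.60 + $1.85 = $44.39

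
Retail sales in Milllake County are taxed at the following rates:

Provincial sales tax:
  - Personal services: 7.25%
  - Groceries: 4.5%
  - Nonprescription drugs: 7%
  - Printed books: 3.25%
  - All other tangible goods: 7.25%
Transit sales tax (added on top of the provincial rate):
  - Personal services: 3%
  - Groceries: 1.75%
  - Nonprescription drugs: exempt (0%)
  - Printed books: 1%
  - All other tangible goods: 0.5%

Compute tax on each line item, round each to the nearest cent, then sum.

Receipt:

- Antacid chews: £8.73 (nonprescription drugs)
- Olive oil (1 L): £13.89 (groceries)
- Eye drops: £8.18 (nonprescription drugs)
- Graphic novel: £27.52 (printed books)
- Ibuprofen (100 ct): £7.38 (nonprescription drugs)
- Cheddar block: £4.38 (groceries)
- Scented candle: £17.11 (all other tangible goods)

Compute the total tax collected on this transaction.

£5.34

Antacid chews £8.73: nonprescription drugs → 7% + 0% transit = 7% → £0.61
Olive oil (1 L) £13.89: groceries → 4.5% + 1.75% transit = 6.25% → £0.87
Eye drops £8.18: nonprescription drugs → 7% + 0% transit = 7% → £0.57
Graphic novel £27.52: printed books → 3.25% + 1% transit = 4.25% → £1.17
Ibuprofen (100 ct) £7.38: nonprescription drugs → 7% + 0% transit = 7% → £0.52
Cheddar block £4.38: groceries → 4.5% + 1.75% transit = 6.25% → £0.27
Scented candle £17.11: all other tangible goods → 7.25% + 0.5% transit = 7.75% → £1.33
Total tax = £0.61 + £0.87 + £0.57 + £1.17 + £0.52 + £0.27 + £1.33 = £5.34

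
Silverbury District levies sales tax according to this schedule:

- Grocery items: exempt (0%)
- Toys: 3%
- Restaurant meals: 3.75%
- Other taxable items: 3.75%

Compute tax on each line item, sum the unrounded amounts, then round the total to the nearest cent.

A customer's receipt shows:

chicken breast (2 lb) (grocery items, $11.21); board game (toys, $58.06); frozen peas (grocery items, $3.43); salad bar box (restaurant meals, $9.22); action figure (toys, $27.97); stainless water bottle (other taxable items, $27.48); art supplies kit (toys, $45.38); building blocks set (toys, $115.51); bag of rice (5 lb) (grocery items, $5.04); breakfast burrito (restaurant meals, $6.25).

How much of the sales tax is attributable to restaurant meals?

$0.58

Salad bar box $9.22: restaurant meals → 3.75% → $0.34575
Breakfast burrito $6.25: restaurant meals → 3.75% → $0.234375
Tax on restaurant meals: unrounded sum = $0.580125 → $0.58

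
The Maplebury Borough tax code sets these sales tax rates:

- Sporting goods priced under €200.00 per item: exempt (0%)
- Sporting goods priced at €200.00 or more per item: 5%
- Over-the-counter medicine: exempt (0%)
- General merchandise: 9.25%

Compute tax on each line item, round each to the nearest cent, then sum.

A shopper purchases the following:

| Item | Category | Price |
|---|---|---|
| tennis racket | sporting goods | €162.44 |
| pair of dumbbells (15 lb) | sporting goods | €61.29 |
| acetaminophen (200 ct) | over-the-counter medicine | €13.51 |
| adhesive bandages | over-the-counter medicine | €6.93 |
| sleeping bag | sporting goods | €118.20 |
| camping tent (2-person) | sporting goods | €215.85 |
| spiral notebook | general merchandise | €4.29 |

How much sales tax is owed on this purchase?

€11.19

Tennis racket €162.44: sporting goods, under €200.00 → 0% → €0.00
Pair of dumbbells (15 lb) €61.29: sporting goods, under €200.00 → 0% → €0.00
Acetaminophen (200 ct) €13.51: over-the-counter medicine → 0% → €0.00
Adhesive bandages €6.93: over-the-counter medicine → 0% → €0.00
Sleeping bag €118.20: sporting goods, under €200.00 → 0% → €0.00
Camping tent (2-person) €215.85: sporting goods, €200.00 or more → 5% → €10.79
Spiral notebook €4.29: general merchandise → 9.25% → €0.40
Total tax = €10.79 + €0.40 = €11.19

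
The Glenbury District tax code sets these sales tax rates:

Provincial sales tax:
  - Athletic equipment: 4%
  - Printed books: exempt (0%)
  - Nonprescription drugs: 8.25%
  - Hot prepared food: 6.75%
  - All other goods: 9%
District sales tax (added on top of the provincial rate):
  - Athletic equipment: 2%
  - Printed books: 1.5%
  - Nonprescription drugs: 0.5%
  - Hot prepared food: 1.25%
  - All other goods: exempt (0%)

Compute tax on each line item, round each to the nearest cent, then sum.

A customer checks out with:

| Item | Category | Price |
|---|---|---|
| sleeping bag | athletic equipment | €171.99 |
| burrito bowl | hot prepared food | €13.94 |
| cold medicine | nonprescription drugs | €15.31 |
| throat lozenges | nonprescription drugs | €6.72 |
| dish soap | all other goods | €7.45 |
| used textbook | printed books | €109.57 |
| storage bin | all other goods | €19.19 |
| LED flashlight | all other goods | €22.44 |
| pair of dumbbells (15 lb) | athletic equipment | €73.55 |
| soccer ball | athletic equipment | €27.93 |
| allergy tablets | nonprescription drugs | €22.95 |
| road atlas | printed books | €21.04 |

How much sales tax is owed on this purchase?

€27.85

Sleeping bag €171.99: athletic equipment → 4% + 2% district = 6% → €10.32
Burrito bowl €13.94: hot prepared food → 6.75% + 1.25% district = 8% → €1.12
Cold medicine €15.31: nonprescription drugs → 8.25% + 0.5% district = 8.75% → €1.34
Throat lozenges €6.72: nonprescription drugs → 8.25% + 0.5% district = 8.75% → €0.59
Dish soap €7.45: all other goods → 9% + 0% district = 9% → €0.67
Used textbook €109.57: printed books → 0% + 1.5% district = 1.5% → €1.64
Storage bin €19.19: all other goods → 9% + 0% district = 9% → €1.73
LED flashlight €22.44: all other goods → 9% + 0% district = 9% → €2.02
Pair of dumbbells (15 lb) €73.55: athletic equipment → 4% + 2% district = 6% → €4.41
Soccer ball €27.93: athletic equipment → 4% + 2% district = 6% → €1.68
Allergy tablets €22.95: nonprescription drugs → 8.25% + 0.5% district = 8.75% → €2.01
Road atlas €21.04: printed books → 0% + 1.5% district = 1.5% → €0.32
Total tax = €10.32 + €1.12 + €1.34 + €0.59 + €0.67 + €1.64 + €1.73 + €2.02 + €4.41 + €1.68 + €2.01 + €0.32 = €27.85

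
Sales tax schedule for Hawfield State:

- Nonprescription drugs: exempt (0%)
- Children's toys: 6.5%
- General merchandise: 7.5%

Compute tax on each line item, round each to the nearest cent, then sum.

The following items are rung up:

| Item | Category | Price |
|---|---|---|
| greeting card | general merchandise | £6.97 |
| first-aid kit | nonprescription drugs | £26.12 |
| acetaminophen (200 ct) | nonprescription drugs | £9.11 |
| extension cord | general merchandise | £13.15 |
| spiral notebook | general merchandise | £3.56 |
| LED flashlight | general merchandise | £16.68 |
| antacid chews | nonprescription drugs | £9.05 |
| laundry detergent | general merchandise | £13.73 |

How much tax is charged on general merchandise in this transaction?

£4.06

Greeting card £6.97: general merchandise → 7.5% → £0.52
Extension cord £13.15: general merchandise → 7.5% → £0.99
Spiral notebook £3.56: general merchandise → 7.5% → £0.27
LED flashlight £16.68: general merchandise → 7.5% → £1.25
Laundry detergent £13.73: general merchandise → 7.5% → £1.03
Tax on general merchandise = £0.52 + £0.99 + £0.27 + £1.25 + £1.03 = £4.06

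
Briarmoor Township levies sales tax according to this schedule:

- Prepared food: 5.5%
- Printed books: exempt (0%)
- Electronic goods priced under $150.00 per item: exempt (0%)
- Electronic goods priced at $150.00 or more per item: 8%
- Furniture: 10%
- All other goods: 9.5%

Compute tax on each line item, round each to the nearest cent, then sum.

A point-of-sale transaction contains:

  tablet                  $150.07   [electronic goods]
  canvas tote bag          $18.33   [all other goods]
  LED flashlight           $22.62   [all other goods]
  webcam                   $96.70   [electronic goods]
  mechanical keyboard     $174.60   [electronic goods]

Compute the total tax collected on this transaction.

$29.87

Tablet $150.07: electronic goods, $150.00 or more → 8% → $12.01
Canvas tote bag $18.33: all other goods → 9.5% → $1.74
LED flashlight $22.62: all other goods → 9.5% → $2.15
Webcam $96.70: electronic goods, under $150.00 → 0% → $0.00
Mechanical keyboard $174.60: electronic goods, $150.00 or more → 8% → $13.97
Total tax = $12.01 + $1.74 + $2.15 + $13.97 = $29.87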